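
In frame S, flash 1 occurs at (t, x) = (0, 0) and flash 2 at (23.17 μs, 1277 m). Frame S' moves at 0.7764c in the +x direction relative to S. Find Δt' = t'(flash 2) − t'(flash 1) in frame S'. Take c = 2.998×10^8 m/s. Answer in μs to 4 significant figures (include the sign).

Δt' ≈ 31.52 μs

γ = 1/√(1 − 0.7764²) = 1.58670
Δt' = γ(Δt − vΔx/c²) = 1.58670 × (23.17 μs − 0.7764×1277 m / (2.998×10^8 m/s))
= 1.58670 × (19.8629 μs) = 31.52 μs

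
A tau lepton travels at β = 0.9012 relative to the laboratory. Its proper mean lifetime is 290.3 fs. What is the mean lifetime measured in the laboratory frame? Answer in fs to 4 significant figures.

Δt ≈ 669.8 fs

γ = 1/√(1 − 0.9012²) = 2.30732
Time dilation: Δt = γτ₀ = 2.30732 × 290.3 fs = 669.8 fs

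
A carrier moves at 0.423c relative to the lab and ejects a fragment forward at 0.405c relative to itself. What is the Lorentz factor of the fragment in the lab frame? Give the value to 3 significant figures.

γ ≈ 1.41

u_lab = (0.405 + 0.423)/(1 + 0.405×0.423) = 0.8280/1.17131 = 0.706898
γ = 1/√(1 − 0.706898²) = 1.41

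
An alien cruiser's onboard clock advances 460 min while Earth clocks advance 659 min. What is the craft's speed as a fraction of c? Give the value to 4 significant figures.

γ = Δt/τ₀ = 659/460 = 1.43261
β = √(1 − 1/γ²) = √(1 − 1/1.43261²) = 0.7161

β ≈ 0.7161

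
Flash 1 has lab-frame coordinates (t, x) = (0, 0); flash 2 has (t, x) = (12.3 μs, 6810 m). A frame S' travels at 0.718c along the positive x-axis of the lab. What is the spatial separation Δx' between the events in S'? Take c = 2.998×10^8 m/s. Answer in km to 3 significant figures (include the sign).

Δx' ≈ 5.98 km

γ = 1/√(1 − 0.718²) = 1.4367
Δx' = γ(Δx − vΔt) = 1.4367 × (6810 m − 0.718×(2.998×10^8 m/s)×12.3×10^-6 s)
= 1.4367 × (4162.3 m) = 5.98 km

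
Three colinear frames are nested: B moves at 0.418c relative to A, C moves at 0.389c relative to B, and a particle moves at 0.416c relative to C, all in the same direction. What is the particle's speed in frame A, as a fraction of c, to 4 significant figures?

u ≈ 0.8614c

Compose boost 2: (0.389 + 0.418)/(1 + 0.389×0.418) = 0.8070/1.16260 = 0.694133
Compose boost 3: (0.416 + 0.694133)/(1 + 0.416×0.694133) = 1.11013/1.28876 = 0.8614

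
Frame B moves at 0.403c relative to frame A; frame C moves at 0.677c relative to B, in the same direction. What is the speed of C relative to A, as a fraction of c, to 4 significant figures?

Compose boost 2: (0.677 + 0.403)/(1 + 0.677×0.403) = 1.080/1.27283 = 0.8485

u ≈ 0.8485c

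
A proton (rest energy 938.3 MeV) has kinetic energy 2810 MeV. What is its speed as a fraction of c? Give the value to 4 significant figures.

γ = 1 + K/(m₀c²) = 1 + 2810/938.3 = 3.99478
β = √(1 − 1/γ²) = 0.9682

β ≈ 0.9682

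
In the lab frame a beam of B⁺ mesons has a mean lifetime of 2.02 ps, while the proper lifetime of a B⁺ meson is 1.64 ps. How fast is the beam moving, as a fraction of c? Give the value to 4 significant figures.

β ≈ 0.5838

γ = Δt/τ₀ = 2.02/1.64 = 1.23171
β = √(1 − 1/γ²) = √(1 − 1/1.23171²) = 0.5838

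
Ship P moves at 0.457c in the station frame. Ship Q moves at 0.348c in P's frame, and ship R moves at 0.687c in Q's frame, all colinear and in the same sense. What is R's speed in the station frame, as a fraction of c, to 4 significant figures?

Compose boost 2: (0.348 + 0.457)/(1 + 0.348×0.457) = 0.8050/1.15904 = 0.694543
Compose boost 3: (0.687 + 0.694543)/(1 + 0.687×0.694543) = 1.38154/1.47715 = 0.9353

u ≈ 0.9353c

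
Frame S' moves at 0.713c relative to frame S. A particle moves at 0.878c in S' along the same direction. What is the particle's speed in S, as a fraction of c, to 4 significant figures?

Relativistic velocity addition: u = (u' + v)/(1 + u'v/c²)
= (0.878 + 0.713)/(1 + 0.878×0.713) = 1.591/1.62601 = 0.9785

u ≈ 0.9785c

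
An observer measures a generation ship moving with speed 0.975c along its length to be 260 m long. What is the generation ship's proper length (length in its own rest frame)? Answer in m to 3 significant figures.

L₀ ≈ 1170 m

γ = 1/√(1 − 0.975²) = 4.5004
L₀ = γL = 4.5004 × 260 = 1170 m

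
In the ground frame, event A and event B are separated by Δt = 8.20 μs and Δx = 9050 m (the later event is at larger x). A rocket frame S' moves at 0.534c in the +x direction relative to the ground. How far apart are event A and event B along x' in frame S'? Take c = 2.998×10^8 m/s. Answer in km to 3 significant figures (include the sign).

Δx' ≈ 9.15 km

γ = 1/√(1 − 0.534²) = 1.1828
Δx' = γ(Δx − vΔt) = 1.1828 × (9050 m − 0.534×(2.998×10^8 m/s)×8.20×10^-6 s)
= 1.1828 × (7737.2 m) = 9.15 km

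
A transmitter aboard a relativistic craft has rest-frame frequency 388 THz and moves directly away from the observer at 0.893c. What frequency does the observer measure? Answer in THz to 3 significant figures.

f_obs ≈ 92.2 THz

Relativistic Doppler: f_obs = f_src √((1−β)/(1+β))
= 388 × √(0.10700/1.8930) = 388 × 0.23775 = 92.2 THz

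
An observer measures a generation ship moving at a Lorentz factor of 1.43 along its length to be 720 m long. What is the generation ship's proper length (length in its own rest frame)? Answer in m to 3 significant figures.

γ = 1.43 (given)
L₀ = γL = 1.43 × 720 = 1030 m

L₀ ≈ 1030 m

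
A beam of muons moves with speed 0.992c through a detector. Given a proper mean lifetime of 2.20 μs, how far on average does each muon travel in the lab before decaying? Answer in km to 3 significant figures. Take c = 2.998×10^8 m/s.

d ≈ 5.18 km

γ = 1/√(1 − 0.992²) = 7.9216
Dilated lifetime: Δt = γτ₀ = 7.9216 × 2.20 μs = 17.427 μs
d = vΔt = 0.992c × 17.427 μs = 2.9740×10^8 m/s × 1.7427×10^-5 s = 5.18 km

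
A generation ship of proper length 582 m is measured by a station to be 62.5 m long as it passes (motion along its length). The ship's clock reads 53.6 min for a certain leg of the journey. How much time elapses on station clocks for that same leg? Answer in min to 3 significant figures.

Length contraction ⇒ γ = L₀/L = 582/62.5 = 9.3120
Time dilation: Δt = γτ₀ = 9.3120 × 53.6 min = 499 min

Δt ≈ 499 min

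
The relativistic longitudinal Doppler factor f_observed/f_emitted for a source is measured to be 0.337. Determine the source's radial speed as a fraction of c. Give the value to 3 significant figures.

β ≈ 0.796

f_obs/f_src = √((1−β)/(1+β)) = 0.337  ⇒  (1−β)/(1+β) = 0.11357
β = |1 − D²|/(1 + D²) = |1 − 0.11357|/(1 + 0.11357) = 0.796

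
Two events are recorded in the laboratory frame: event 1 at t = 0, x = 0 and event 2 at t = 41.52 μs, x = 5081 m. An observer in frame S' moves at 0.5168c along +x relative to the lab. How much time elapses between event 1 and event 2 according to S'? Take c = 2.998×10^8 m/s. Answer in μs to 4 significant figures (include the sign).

γ = 1/√(1 − 0.5168²) = 1.16808
Δt' = γ(Δt − vΔx/c²) = 1.16808 × (41.52 μs − 0.5168×5081 m / (2.998×10^8 m/s))
= 1.16808 × (32.7613 μs) = 38.27 μs

Δt' ≈ 38.27 μs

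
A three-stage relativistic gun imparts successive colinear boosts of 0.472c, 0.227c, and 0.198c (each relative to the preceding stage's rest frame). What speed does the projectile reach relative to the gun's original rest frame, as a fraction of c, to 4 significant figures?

Compose boost 2: (0.227 + 0.472)/(1 + 0.227×0.472) = 0.6990/1.10714 = 0.631354
Compose boost 3: (0.198 + 0.631354)/(1 + 0.198×0.631354) = 0.829354/1.12501 = 0.7372

u ≈ 0.7372c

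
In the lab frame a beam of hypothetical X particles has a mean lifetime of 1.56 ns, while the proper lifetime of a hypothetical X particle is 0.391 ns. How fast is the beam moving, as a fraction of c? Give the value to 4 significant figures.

β ≈ 0.9681

γ = Δt/τ₀ = 1.56/0.391 = 3.98977
β = √(1 − 1/γ²) = √(1 − 1/3.98977²) = 0.9681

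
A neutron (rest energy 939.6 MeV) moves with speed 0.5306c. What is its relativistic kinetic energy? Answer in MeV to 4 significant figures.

K ≈ 168.9 MeV

γ = 1/√(1 − 0.5306²) = 1.17977
K = (γ − 1)m₀c² = (1.17977 − 1) × 939.6 MeV = 0.179771 × 939.6 MeV = 168.9 MeV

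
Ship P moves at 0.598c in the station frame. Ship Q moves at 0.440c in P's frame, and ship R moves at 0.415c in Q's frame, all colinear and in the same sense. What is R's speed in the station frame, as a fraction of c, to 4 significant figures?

Compose boost 2: (0.440 + 0.598)/(1 + 0.440×0.598) = 1.038/1.26312 = 0.821775
Compose boost 3: (0.415 + 0.821775)/(1 + 0.415×0.821775) = 1.23677/1.34104 = 0.9223

u ≈ 0.9223c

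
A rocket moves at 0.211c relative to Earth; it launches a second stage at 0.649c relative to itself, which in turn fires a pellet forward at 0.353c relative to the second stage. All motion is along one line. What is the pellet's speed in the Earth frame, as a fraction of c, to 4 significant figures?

Compose boost 2: (0.649 + 0.211)/(1 + 0.649×0.211) = 0.8600/1.13694 = 0.756417
Compose boost 3: (0.353 + 0.756417)/(1 + 0.353×0.756417) = 1.10942/1.26702 = 0.8756

u ≈ 0.8756c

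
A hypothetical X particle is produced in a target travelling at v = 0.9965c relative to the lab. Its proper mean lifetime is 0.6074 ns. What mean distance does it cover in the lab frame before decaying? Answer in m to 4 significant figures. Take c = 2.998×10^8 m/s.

d ≈ 2.171 m

γ = 1/√(1 − 0.9965²) = 11.9628
Dilated lifetime: Δt = γτ₀ = 11.9628 × 0.6074 ns = 7.26618 ns
d = vΔt = 0.9965c × 7.26618 ns = 2.98751×10^8 m/s × 7.26618×10^-9 s = 2.171 m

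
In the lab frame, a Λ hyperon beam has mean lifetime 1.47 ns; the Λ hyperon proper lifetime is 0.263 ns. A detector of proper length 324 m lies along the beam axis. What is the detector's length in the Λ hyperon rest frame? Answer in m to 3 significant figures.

Time dilation ⇒ γ = Δt/τ₀ = 1.47/0.263 = 5.5894
Length contraction: L = L₀/γ = 324/5.5894 = 58.0 m

L ≈ 58.0 m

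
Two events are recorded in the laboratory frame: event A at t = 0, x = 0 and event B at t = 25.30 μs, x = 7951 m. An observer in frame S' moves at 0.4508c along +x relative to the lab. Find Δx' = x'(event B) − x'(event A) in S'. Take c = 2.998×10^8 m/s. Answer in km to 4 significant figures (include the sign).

Δx' ≈ 5.077 km

γ = 1/√(1 − 0.4508²) = 1.12029
Δx' = γ(Δx − vΔt) = 1.12029 × (7951 m − 0.4508×(2.998×10^8 m/s)×25.30×10^-6 s)
= 1.12029 × (4531.71 m) = 5.077 km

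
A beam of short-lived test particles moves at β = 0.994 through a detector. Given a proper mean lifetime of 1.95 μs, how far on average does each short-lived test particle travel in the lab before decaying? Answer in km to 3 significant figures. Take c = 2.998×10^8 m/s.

γ = 1/√(1 − 0.994²) = 9.1424
Dilated lifetime: Δt = γτ₀ = 9.1424 × 1.95 μs = 17.828 μs
d = vΔt = 0.994c × 17.828 μs = 2.9800×10^8 m/s × 1.7828×10^-5 s = 5.31 km

d ≈ 5.31 km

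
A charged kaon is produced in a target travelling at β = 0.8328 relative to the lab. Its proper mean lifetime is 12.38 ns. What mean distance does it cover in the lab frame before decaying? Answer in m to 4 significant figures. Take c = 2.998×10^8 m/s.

d ≈ 5.584 m

γ = 1/√(1 − 0.8328²) = 1.80644
Dilated lifetime: Δt = γτ₀ = 1.80644 × 12.38 ns = 22.3638 ns
d = vΔt = 0.8328c × 22.3638 ns = 2.49673×10^8 m/s × 2.23638×10^-8 s = 5.584 m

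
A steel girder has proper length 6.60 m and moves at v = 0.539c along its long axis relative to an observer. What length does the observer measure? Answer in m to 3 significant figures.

L ≈ 5.56 m

γ = 1/√(1 − 0.539²) = 1.1872
Length contraction: L = L₀/γ = 6.60/1.1872 = 5.56 m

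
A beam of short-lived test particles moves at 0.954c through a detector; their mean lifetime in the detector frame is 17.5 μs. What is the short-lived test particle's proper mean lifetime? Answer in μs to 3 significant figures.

τ₀ ≈ 5.25 μs

γ = 1/√(1 − 0.954²) = 3.3355
Proper time: τ₀ = Δt/γ = 17.5/3.3355 = 5.25 μs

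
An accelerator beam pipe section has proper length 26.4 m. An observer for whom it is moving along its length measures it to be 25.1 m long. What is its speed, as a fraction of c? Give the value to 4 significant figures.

γ = L₀/L = 26.4/25.1 = 1.05179
β = √(1 − 1/γ²) = 0.3099

β ≈ 0.3099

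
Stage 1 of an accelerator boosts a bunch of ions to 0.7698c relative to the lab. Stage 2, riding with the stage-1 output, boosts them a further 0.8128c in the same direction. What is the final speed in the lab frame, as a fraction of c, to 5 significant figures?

u ≈ 0.97349c

Compose boost 2: (0.8128 + 0.7698)/(1 + 0.8128×0.7698) = 1.5826/1.625693 = 0.97349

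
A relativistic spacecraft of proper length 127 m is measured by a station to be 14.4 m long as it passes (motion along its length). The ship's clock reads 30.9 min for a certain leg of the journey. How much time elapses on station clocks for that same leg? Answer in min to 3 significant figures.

Δt ≈ 273 min

Length contraction ⇒ γ = L₀/L = 127/14.4 = 8.8194
Time dilation: Δt = γτ₀ = 8.8194 × 30.9 min = 273 min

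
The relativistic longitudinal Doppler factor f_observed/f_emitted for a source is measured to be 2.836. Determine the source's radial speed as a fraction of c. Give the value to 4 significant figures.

f_obs/f_src = √((1+β)/(1−β)) = 2.836  ⇒  (1+β)/(1−β) = 8.04290
β = |1 − D²|/(1 + D²) = |1 − 8.04290|/(1 + 8.04290) = 0.7788

β ≈ 0.7788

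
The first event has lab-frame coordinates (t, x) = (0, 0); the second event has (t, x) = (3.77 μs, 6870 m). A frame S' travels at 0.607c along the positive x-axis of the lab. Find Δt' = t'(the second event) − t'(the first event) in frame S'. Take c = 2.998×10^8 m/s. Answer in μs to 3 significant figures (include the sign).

γ = 1/√(1 − 0.607²) = 1.2583
Δt' = γ(Δt − vΔx/c²) = 1.2583 × (3.77 μs − 0.607×6870 m / (2.998×10^8 m/s))
= 1.2583 × (-10.140 μs) = -12.8 μs

Δt' ≈ -12.8 μs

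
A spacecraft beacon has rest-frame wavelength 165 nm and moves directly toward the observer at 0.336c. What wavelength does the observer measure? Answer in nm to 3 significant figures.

λ_obs ≈ 116 nm

Relativistic Doppler: λ_obs = λ_src √((1−β)/(1+β))
= 165 × √(0.66400/1.3360) = 165 × 0.70499 = 116 nm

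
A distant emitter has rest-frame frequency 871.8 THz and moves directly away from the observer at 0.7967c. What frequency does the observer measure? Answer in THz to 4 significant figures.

f_obs ≈ 293.3 THz

Relativistic Doppler: f_obs = f_src √((1−β)/(1+β))
= 871.8 × √(0.203300/1.79670) = 871.8 × 0.336381 = 293.3 THz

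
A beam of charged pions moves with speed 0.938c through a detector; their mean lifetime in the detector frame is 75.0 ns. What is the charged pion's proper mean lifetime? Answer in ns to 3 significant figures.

τ₀ ≈ 26.0 ns

γ = 1/√(1 − 0.938²) = 2.8849
Proper time: τ₀ = Δt/γ = 75.0/2.8849 = 26.0 ns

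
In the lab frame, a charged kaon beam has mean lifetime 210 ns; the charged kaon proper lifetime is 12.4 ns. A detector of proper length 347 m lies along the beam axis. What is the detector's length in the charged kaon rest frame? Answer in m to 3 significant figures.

L ≈ 20.5 m

Time dilation ⇒ γ = Δt/τ₀ = 210/12.4 = 16.935
Length contraction: L = L₀/γ = 347/16.935 = 20.5 m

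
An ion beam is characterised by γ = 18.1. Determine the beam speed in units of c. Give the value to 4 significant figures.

β ≈ 0.9985

β = √(1 − 1/γ²) = √(1 − 1/18.1²) = √(0.996948) = 0.9985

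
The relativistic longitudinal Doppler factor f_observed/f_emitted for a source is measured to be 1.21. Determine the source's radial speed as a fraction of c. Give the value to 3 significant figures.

f_obs/f_src = √((1+β)/(1−β)) = 1.21  ⇒  (1+β)/(1−β) = 1.4641
β = |1 − D²|/(1 + D²) = |1 − 1.4641|/(1 + 1.4641) = 0.188

β ≈ 0.188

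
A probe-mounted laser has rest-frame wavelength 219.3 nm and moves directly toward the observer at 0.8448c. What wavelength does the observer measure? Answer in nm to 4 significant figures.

λ_obs ≈ 63.61 nm

Relativistic Doppler: λ_obs = λ_src √((1−β)/(1+β))
= 219.3 × √(0.155200/1.84480) = 219.3 × 0.290049 = 63.61 nm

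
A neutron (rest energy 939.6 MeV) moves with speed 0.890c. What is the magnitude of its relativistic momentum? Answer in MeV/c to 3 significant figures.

p ≈ 1830 MeV/c

γ = 1/√(1 − 0.890²) = 2.1932
p = γβm₀c = 2.1932 × 0.890 × 939.6 MeV/c = 1830 MeV/c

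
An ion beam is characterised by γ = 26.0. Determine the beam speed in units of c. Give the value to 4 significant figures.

β = √(1 − 1/γ²) = √(1 − 1/26.0²) = √(0.998521) = 0.9993

β ≈ 0.9993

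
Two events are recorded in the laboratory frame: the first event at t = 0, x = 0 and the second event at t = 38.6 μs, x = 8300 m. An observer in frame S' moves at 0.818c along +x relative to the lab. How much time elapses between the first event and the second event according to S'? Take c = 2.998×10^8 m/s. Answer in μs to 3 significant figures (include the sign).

γ = 1/√(1 − 0.818²) = 1.7385
Δt' = γ(Δt − vΔx/c²) = 1.7385 × (38.6 μs − 0.818×8300 m / (2.998×10^8 m/s))
= 1.7385 × (15.954 μs) = 27.7 μs

Δt' ≈ 27.7 μs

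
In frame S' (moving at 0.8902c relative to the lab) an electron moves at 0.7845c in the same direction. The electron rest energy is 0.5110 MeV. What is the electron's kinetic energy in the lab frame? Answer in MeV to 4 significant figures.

u_lab = (0.7845 + 0.8902)/(1 + 0.7845×0.8902) = 0.9860678
γ = 1/√(1 − 0.9860678²) = 6.01164
K = (γ − 1)m₀c² = (6.01164 − 1) × 0.5110 = 5.01164 × 0.5110 = 2.561 MeV

K ≈ 2.561 MeV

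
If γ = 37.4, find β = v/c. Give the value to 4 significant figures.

β ≈ 0.9996

β = √(1 − 1/γ²) = √(1 − 1/37.4²) = √(0.999285) = 0.9996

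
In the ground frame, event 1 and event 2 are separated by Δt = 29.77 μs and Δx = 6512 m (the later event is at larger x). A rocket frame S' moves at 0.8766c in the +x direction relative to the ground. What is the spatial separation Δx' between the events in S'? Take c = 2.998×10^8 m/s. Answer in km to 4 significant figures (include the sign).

Δx' ≈ -2.726 km

γ = 1/√(1 − 0.8766²) = 2.07805
Δx' = γ(Δx − vΔt) = 2.07805 × (6512 m − 0.8766×(2.998×10^8 m/s)×29.77×10^-6 s)
= 2.07805 × (-1311.70 m) = -2.726 km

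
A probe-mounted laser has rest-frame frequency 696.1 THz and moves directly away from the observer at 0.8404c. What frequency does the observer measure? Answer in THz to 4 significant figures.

f_obs ≈ 205.0 THz

Relativistic Doppler: f_obs = f_src √((1−β)/(1+β))
= 696.1 × √(0.159600/1.84040) = 696.1 × 0.294483 = 205.0 THz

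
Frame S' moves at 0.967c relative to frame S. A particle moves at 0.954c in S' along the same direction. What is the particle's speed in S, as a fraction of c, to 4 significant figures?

u ≈ 0.9992c

Relativistic velocity addition: u = (u' + v)/(1 + u'v/c²)
= (0.954 + 0.967)/(1 + 0.954×0.967) = 1.921/1.92252 = 0.9992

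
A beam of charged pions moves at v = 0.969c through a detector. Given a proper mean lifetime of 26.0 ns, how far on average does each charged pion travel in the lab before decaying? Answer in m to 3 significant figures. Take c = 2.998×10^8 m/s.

d ≈ 30.6 m

γ = 1/√(1 − 0.969²) = 4.0476
Dilated lifetime: Δt = γτ₀ = 4.0476 × 26.0 ns = 105.24 ns
d = vΔt = 0.969c × 105.24 ns = 2.9051×10^8 m/s × 1.0524×10^-7 s = 30.6 m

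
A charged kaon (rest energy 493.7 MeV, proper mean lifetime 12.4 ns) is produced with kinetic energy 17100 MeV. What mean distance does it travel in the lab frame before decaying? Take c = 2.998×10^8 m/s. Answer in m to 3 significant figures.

γ = 1 + K/(m₀c²) = 1 + 17100/493.7 = 35.636
β = √(1 − 1/γ²) = 0.99961
Dilated lifetime: γτ₀ = 35.636 × 12.4 ns = 441.89 ns
d = βc·γτ₀ = 0.99961 × (2.998×10^8 m/s) × 4.4189×10^-7 s = 132 m

d ≈ 132 m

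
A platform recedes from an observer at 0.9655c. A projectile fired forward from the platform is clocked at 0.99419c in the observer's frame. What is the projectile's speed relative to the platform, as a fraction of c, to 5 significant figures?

Inverse velocity addition: u' = (u − v)/(1 − uv/c²)
= (0.99419 − 0.9655)/(1 − 0.99419×0.9655) = 0.028690/0.04010955 = 0.71529

u' ≈ 0.71529c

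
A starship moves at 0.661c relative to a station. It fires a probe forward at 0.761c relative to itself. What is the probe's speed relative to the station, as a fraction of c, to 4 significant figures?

u ≈ 0.9461c

Relativistic velocity addition: u = (u' + v)/(1 + u'v/c²)
= (0.761 + 0.661)/(1 + 0.761×0.661) = 1.422/1.50302 = 0.9461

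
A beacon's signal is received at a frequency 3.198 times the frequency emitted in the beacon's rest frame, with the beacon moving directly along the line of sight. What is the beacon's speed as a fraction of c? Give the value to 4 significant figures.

β ≈ 0.8219

f_obs/f_src = √((1+β)/(1−β)) = 3.198  ⇒  (1+β)/(1−β) = 10.2272
β = |1 − D²|/(1 + D²) = |1 − 10.2272|/(1 + 10.2272) = 0.8219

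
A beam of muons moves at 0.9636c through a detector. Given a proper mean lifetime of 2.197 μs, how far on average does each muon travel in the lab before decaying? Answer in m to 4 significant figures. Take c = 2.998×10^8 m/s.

γ = 1/√(1 − 0.9636²) = 3.74044
Dilated lifetime: Δt = γτ₀ = 3.74044 × 2.197 μs = 8.21775 μs
d = vΔt = 0.9636c × 8.21775 μs = 2.88887×10^8 m/s × 8.21775×10^-6 s = 2374 m

d ≈ 2374 m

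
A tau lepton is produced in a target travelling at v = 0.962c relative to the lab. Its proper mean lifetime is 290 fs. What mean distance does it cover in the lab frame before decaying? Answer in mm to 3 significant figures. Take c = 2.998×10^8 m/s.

γ = 1/√(1 − 0.962²) = 3.6623
Dilated lifetime: Δt = γτ₀ = 3.6623 × 290 fs = 1062.1 fs
d = vΔt = 0.962c × 1062.1 fs = 2.8841×10^8 m/s × 1.0621×10^-12 s = 0.306 mm

d ≈ 0.306 mm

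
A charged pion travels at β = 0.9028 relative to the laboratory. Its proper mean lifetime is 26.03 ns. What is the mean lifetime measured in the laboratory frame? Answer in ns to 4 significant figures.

γ = 1/√(1 − 0.9028²) = 2.32525
Time dilation: Δt = γτ₀ = 2.32525 × 26.03 ns = 60.53 ns

Δt ≈ 60.53 ns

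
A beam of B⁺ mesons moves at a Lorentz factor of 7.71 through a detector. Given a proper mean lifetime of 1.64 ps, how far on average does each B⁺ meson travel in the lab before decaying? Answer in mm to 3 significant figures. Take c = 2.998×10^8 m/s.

d ≈ 3.76 mm

β = √(1 − 1/γ²) = √(1 − 1/7.71²) = 0.99155
Dilated lifetime: Δt = γτ₀ = 7.71 × 1.64 ps = 12.644 ps
d = vΔt = 0.99155c × 12.644 ps = 2.9727×10^8 m/s × 1.2644×10^-11 s = 3.76 mm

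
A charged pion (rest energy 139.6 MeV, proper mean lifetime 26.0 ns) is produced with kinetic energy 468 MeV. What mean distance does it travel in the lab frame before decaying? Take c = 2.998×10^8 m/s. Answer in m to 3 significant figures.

d ≈ 33.0 m

γ = 1 + K/(m₀c²) = 1 + 468/139.6 = 4.3524
β = √(1 − 1/γ²) = 0.97325
Dilated lifetime: γτ₀ = 4.3524 × 26.0 ns = 113.16 ns
d = βc·γτ₀ = 0.97325 × (2.998×10^8 m/s) × 1.1316×10^-7 s = 33.0 m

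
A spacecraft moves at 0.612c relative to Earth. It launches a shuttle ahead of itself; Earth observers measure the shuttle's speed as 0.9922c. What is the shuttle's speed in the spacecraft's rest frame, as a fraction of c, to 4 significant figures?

u' ≈ 0.9680c

Inverse velocity addition: u' = (u − v)/(1 − uv/c²)
= (0.9922 − 0.612)/(1 − 0.9922×0.612) = 0.3802/0.392774 = 0.9680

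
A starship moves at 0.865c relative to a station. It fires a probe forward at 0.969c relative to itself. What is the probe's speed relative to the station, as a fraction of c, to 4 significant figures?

u ≈ 0.9977c

Relativistic velocity addition: u = (u' + v)/(1 + u'v/c²)
= (0.969 + 0.865)/(1 + 0.969×0.865) = 1.834/1.83818 = 0.9977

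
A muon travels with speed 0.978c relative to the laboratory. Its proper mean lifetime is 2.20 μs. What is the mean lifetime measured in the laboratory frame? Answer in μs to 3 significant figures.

γ = 1/√(1 − 0.978²) = 4.7938
Time dilation: Δt = γτ₀ = 4.7938 × 2.20 μs = 10.5 μs

Δt ≈ 10.5 μs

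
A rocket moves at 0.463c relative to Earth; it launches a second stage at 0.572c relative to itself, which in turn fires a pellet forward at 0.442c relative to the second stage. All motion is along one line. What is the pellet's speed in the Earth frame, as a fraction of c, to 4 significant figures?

Compose boost 2: (0.572 + 0.463)/(1 + 0.572×0.463) = 1.035/1.26484 = 0.818288
Compose boost 3: (0.442 + 0.818288)/(1 + 0.442×0.818288) = 1.26029/1.36168 = 0.9255

u ≈ 0.9255c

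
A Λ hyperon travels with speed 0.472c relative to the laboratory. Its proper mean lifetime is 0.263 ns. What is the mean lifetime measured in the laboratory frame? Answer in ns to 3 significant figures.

γ = 1/√(1 − 0.472²) = 1.1343
Time dilation: Δt = γτ₀ = 1.1343 × 0.263 ns = 0.298 ns

Δt ≈ 0.298 ns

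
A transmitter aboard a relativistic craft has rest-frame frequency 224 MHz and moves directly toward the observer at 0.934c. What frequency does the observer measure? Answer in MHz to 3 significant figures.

Relativistic Doppler: f_obs = f_src √((1+β)/(1−β))
= 224 × √(1.9340/0.066000) = 224 × 5.4132 = 1210 MHz

f_obs ≈ 1210 MHz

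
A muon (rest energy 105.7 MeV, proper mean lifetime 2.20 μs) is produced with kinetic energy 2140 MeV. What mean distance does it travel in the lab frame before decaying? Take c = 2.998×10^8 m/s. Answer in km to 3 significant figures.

d ≈ 14.0 km

γ = 1 + K/(m₀c²) = 1 + 2140/105.7 = 21.246
β = √(1 − 1/γ²) = 0.99889
Dilated lifetime: γτ₀ = 21.246 × 2.20 μs = 46.741 μs
d = βc·γτ₀ = 0.99889 × (2.998×10^8 m/s) × 4.6741×10^-5 s = 14.0 km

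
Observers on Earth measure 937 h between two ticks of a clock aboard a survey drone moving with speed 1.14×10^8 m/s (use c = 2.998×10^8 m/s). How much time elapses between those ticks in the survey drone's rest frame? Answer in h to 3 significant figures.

τ₀ ≈ 867 h

β = v/c = 1.14×10^8 / 2.998×10^8 = 0.38025
γ = 1/√(1 − 0.38025²) = 1.0812
Proper time: τ₀ = Δt/γ = 937/1.0812 = 867 h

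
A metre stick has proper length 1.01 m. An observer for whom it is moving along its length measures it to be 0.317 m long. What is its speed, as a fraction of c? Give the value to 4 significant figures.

β ≈ 0.9495

γ = L₀/L = 1.01/0.317 = 3.18612
β = √(1 − 1/γ²) = 0.9495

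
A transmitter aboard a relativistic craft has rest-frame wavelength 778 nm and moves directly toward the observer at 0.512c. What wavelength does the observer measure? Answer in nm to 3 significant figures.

λ_obs ≈ 442 nm

Relativistic Doppler: λ_obs = λ_src √((1−β)/(1+β))
= 778 × √(0.48800/1.5120) = 778 × 0.56811 = 442 nm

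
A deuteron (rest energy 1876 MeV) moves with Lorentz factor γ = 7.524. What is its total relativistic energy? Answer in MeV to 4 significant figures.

E ≈ 14120 MeV

γ = 7.524 (given)
E = γm₀c² = 7.524 × 1876 MeV = 14120 MeV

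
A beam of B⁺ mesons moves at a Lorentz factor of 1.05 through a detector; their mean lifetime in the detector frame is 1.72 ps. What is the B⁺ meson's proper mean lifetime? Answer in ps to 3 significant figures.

τ₀ ≈ 1.64 ps

γ = 1.05 (given)
Proper time: τ₀ = Δt/γ = 1.72/1.05 = 1.64 ps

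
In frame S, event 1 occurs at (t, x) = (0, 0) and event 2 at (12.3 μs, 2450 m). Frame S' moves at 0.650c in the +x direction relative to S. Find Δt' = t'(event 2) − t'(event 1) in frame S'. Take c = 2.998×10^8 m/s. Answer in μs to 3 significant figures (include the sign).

γ = 1/√(1 − 0.650²) = 1.3159
Δt' = γ(Δt − vΔx/c²) = 1.3159 × (12.3 μs − 0.650×2450 m / (2.998×10^8 m/s))
= 1.3159 × (6.9881 μs) = 9.20 μs

Δt' ≈ 9.20 μs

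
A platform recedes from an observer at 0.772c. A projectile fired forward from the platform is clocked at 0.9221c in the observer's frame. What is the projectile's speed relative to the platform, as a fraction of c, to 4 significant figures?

u' ≈ 0.5209c

Inverse velocity addition: u' = (u − v)/(1 − uv/c²)
= (0.9221 − 0.772)/(1 − 0.9221×0.772) = 0.1501/0.288139 = 0.5209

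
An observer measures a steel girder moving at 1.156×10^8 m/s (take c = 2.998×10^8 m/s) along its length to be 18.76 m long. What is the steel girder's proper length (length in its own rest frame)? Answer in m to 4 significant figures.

β = v/c = 1.156×10^8 / 2.998×10^8 = 0.385590
γ = 1/√(1 − 0.385590²) = 1.08381
L₀ = γL = 1.08381 × 18.76 = 20.33 m

L₀ ≈ 20.33 m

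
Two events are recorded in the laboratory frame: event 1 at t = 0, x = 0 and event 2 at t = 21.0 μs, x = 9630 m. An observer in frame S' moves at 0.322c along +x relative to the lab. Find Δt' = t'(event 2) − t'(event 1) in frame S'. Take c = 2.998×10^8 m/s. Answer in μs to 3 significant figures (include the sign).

Δt' ≈ 11.3 μs

γ = 1/√(1 − 0.322²) = 1.0563
Δt' = γ(Δt − vΔx/c²) = 1.0563 × (21.0 μs − 0.322×9630 m / (2.998×10^8 m/s))
= 1.0563 × (10.657 μs) = 11.3 μs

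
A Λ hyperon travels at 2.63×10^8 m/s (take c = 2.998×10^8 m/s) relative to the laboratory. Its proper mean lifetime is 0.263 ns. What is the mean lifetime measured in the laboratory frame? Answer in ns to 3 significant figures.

β = v/c = 2.63×10^8 / 2.998×10^8 = 0.87725
γ = 1/√(1 − 0.87725²) = 2.0832
Time dilation: Δt = γτ₀ = 2.0832 × 0.263 ns = 0.548 ns

Δt ≈ 0.548 ns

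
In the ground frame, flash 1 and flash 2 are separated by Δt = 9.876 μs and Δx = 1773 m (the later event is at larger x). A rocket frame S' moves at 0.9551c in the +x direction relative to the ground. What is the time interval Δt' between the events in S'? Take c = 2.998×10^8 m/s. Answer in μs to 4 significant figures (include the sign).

Δt' ≈ 14.27 μs

γ = 1/√(1 − 0.9551²) = 3.37514
Δt' = γ(Δt − vΔx/c²) = 3.37514 × (9.876 μs − 0.9551×1773 m / (2.998×10^8 m/s))
= 3.37514 × (4.22759 μs) = 14.27 μs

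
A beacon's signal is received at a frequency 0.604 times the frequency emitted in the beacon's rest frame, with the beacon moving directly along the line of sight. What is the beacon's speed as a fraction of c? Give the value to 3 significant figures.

β ≈ 0.465

f_obs/f_src = √((1−β)/(1+β)) = 0.604  ⇒  (1−β)/(1+β) = 0.36482
β = |1 − D²|/(1 + D²) = |1 − 0.36482|/(1 + 0.36482) = 0.465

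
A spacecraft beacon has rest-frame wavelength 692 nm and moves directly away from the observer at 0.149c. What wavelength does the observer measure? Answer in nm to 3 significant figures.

Relativistic Doppler: λ_obs = λ_src √((1+β)/(1−β))
= 692 × √(1.1490/0.85100) = 692 × 1.1620 = 804 nm

λ_obs ≈ 804 nm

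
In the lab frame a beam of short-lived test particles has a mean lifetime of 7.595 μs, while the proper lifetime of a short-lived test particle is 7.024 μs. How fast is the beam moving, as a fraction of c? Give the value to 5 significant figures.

γ = Δt/τ₀ = 7.595/7.024 = 1.081293
β = √(1 − 1/γ²) = √(1 − 1/1.081293²) = 0.38041

β ≈ 0.38041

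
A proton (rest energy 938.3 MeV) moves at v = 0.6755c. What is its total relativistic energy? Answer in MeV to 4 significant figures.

E ≈ 1273 MeV

γ = 1/√(1 − 0.6755²) = 1.35619
E = γm₀c² = 1.35619 × 938.3 MeV = 1273 MeV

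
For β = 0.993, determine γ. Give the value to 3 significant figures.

γ = 1/√(1 − β²) = 1/√(1 − 0.993²) = 1/√(0.013951) = 8.47

γ ≈ 8.47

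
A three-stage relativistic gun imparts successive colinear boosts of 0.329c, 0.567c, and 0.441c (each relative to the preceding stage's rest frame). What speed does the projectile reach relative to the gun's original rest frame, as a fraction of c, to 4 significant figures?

u ≈ 0.8973c

Compose boost 2: (0.567 + 0.329)/(1 + 0.567×0.329) = 0.8960/1.18654 = 0.755135
Compose boost 3: (0.441 + 0.755135)/(1 + 0.441×0.755135) = 1.19613/1.33301 = 0.8973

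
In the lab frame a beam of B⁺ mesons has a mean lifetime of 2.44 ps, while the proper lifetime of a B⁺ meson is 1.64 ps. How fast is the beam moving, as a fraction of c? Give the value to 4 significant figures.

β ≈ 0.7404

γ = Δt/τ₀ = 2.44/1.64 = 1.48780
β = √(1 − 1/γ²) = √(1 − 1/1.48780²) = 0.7404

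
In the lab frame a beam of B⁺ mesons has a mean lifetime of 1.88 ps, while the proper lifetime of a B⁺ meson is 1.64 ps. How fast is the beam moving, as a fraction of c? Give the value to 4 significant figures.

γ = Δt/τ₀ = 1.88/1.64 = 1.14634
β = √(1 − 1/γ²) = √(1 − 1/1.14634²) = 0.4889

β ≈ 0.4889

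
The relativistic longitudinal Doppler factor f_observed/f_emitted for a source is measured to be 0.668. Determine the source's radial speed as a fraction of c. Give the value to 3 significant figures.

f_obs/f_src = √((1−β)/(1+β)) = 0.668  ⇒  (1−β)/(1+β) = 0.44622
β = |1 − D²|/(1 + D²) = |1 − 0.44622|/(1 + 0.44622) = 0.383

β ≈ 0.383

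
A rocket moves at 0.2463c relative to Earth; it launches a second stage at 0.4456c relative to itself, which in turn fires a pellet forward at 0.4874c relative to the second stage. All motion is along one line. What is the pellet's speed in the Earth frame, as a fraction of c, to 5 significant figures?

u ≈ 0.85197c

Compose boost 2: (0.4456 + 0.2463)/(1 + 0.4456×0.2463) = 0.69190/1.109751 = 0.6234730
Compose boost 3: (0.4874 + 0.6234730)/(1 + 0.4874×0.6234730) = 1.110873/1.303881 = 0.85197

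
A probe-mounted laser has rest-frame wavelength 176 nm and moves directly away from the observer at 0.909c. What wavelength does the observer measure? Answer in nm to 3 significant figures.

Relativistic Doppler: λ_obs = λ_src √((1+β)/(1−β))
= 176 × √(1.9090/0.091000) = 176 × 4.5802 = 806 nm

λ_obs ≈ 806 nm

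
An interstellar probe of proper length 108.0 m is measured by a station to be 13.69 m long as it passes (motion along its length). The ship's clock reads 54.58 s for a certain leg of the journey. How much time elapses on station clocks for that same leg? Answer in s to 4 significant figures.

Δt ≈ 430.6 s

Length contraction ⇒ γ = L₀/L = 108.0/13.69 = 7.88897
Time dilation: Δt = γτ₀ = 7.88897 × 54.58 s = 430.6 s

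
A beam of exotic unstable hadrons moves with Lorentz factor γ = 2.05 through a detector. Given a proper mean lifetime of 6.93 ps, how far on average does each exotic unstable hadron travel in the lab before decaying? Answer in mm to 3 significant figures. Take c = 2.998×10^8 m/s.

β = √(1 − 1/γ²) = √(1 − 1/2.05²) = 0.87295
Dilated lifetime: Δt = γτ₀ = 2.05 × 6.93 ps = 14.206 ps
d = vΔt = 0.87295c × 14.206 ps = 2.6171×10^8 m/s × 1.4206×10^-11 s = 3.72 mm

d ≈ 3.72 mm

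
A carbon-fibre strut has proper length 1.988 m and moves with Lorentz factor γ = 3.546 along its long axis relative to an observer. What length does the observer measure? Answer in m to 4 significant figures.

L ≈ 0.5606 m

γ = 3.546 (given)
Length contraction: L = L₀/γ = 1.988/3.546 = 0.5606 m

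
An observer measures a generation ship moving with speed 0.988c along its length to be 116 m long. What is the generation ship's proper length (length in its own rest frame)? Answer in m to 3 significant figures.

γ = 1/√(1 − 0.988²) = 6.4744
L₀ = γL = 6.4744 × 116 = 751 m

L₀ ≈ 751 m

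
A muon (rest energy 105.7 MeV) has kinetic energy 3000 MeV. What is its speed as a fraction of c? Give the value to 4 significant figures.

γ = 1 + K/(m₀c²) = 1 + 3000/105.7 = 29.3822
β = √(1 − 1/γ²) = 0.9994

β ≈ 0.9994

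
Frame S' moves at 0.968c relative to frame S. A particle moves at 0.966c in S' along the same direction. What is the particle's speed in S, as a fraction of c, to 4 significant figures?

Relativistic velocity addition: u = (u' + v)/(1 + u'v/c²)
= (0.966 + 0.968)/(1 + 0.966×0.968) = 1.934/1.93509 = 0.9994

u ≈ 0.9994c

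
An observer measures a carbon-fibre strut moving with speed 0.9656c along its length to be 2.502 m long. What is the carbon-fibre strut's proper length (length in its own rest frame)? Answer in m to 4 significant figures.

γ = 1/√(1 − 0.9656²) = 3.84568
L₀ = γL = 3.84568 × 2.502 = 9.622 m

L₀ ≈ 9.622 m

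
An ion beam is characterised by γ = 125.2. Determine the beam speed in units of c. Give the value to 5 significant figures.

β ≈ 0.99997

β = √(1 − 1/γ²) = √(1 − 1/125.2²) = √(0.9999362) = 0.99997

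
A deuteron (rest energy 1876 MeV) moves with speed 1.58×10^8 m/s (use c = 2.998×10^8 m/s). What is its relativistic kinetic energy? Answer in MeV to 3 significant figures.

β = v/c = 1.58×10^8 / 2.998×10^8 = 0.52702
γ = 1/√(1 − 0.52702²) = 1.1767
K = (γ − 1)m₀c² = (1.1767 − 1) × 1876 MeV = 0.17667 × 1876 MeV = 331 MeV

K ≈ 331 MeV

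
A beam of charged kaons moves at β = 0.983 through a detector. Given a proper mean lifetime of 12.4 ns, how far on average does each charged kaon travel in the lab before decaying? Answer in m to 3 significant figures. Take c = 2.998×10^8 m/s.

γ = 1/√(1 − 0.983²) = 5.4465
Dilated lifetime: Δt = γτ₀ = 5.4465 × 12.4 ns = 67.536 ns
d = vΔt = 0.983c × 67.536 ns = 2.9470×10^8 m/s × 6.7536×10^-8 s = 19.9 m

d ≈ 19.9 m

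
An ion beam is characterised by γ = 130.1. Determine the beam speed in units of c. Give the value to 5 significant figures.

β ≈ 0.99997

β = √(1 − 1/γ²) = √(1 − 1/130.1²) = √(0.9999409) = 0.99997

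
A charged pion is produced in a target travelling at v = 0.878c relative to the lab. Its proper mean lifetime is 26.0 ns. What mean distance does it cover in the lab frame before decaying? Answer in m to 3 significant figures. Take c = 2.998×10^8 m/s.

d ≈ 14.3 m

γ = 1/√(1 − 0.878²) = 2.0892
Dilated lifetime: Δt = γτ₀ = 2.0892 × 26.0 ns = 54.318 ns
d = vΔt = 0.878c × 54.318 ns = 2.6322×10^8 m/s × 5.4318×10^-8 s = 14.3 m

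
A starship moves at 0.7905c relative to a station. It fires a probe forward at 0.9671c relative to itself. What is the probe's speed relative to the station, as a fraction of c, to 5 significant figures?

u ≈ 0.99609c

Relativistic velocity addition: u = (u' + v)/(1 + u'v/c²)
= (0.9671 + 0.7905)/(1 + 0.9671×0.7905) = 1.7576/1.764493 = 0.99609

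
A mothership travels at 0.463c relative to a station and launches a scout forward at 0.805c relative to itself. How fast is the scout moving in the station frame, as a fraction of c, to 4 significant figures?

Compose boost 2: (0.805 + 0.463)/(1 + 0.805×0.463) = 1.268/1.37271 = 0.9237

u ≈ 0.9237c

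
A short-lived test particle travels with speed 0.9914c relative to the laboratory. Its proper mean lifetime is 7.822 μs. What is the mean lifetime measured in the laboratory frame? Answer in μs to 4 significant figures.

γ = 1/√(1 − 0.9914²) = 7.64138
Time dilation: Δt = γτ₀ = 7.64138 × 7.822 μs = 59.77 μs

Δt ≈ 59.77 μs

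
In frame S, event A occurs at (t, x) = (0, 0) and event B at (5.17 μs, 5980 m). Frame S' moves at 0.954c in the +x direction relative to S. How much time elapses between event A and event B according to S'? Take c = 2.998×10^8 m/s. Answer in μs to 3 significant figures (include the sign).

Δt' ≈ -46.2 μs

γ = 1/√(1 − 0.954²) = 3.3355
Δt' = γ(Δt − vΔx/c²) = 3.3355 × (5.17 μs − 0.954×5980 m / (2.998×10^8 m/s))
= 3.3355 × (-13.859 μs) = -46.2 μs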